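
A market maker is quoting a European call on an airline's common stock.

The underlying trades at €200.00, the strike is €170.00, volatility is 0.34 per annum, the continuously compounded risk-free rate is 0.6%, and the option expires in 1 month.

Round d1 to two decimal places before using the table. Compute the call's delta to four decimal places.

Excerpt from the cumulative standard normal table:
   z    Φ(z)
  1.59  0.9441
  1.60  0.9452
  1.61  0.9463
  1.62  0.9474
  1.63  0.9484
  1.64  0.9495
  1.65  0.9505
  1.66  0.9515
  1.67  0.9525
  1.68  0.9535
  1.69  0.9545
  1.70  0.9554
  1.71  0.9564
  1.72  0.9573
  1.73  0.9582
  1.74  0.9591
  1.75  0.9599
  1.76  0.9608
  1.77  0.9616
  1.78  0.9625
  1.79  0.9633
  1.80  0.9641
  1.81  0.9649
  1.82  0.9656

0.9564

T = 0.08333;  σ√T = 0.0981
ln(S/K) + (r + σ²/2)T = ln(200/170) + (0.006 + 0.34²/2)·0.08333 = 0.1625 + 0.0053 = 0.1678
d₁ = 0.1678 / 0.0981 = 1.7100 ≈ 1.71
N(d₁) = N(1.71) = 0.9564
Δ_call = N(d₁) = 0.9564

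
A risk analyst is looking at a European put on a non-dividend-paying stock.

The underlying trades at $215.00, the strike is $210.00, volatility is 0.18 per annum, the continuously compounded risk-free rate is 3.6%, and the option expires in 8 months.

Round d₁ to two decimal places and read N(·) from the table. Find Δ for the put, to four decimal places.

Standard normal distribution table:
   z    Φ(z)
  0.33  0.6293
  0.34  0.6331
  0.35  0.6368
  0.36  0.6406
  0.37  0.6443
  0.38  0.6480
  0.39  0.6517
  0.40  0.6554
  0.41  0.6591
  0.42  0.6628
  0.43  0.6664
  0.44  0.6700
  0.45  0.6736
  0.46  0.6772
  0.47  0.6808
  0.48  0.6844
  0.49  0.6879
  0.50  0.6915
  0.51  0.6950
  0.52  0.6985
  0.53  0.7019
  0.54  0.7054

σ√T = 0.18 × 0.8165 = 0.1470
d₁ = [ln(215/210) + (0.036 + ½·0.18²)·0.6667] / (σ√T) = (0.0235 + 0.0348) / 0.1470 = 0.3969 which rounds to 0.40
N(d₁) = N(0.40) = 0.6554
Δ_put = N(d₁) − 1 = 0.6554 − 1 = -0.3446

-0.3446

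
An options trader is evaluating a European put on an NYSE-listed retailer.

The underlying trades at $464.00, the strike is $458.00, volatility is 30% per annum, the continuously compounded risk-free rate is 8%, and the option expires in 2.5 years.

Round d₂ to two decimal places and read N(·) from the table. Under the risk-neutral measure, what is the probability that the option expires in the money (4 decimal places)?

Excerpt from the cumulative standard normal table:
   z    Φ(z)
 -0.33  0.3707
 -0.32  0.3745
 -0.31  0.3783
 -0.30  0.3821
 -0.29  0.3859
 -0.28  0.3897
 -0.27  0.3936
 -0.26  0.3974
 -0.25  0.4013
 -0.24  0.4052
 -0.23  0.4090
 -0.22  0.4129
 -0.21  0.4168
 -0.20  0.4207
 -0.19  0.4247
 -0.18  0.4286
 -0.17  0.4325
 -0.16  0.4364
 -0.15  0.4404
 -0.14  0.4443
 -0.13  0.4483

σ√T = 0.3 × 1.5811 = 0.4743
d₁ = [ln(464/458) + (0.08 + 0.3²/2)·2.5] / 0.4743 = [0.0130 + 0.3125] / 0.4743 = 0.6862 ≈ 0.69
d₂ = d₁ − σ√T = 0.6862 − 0.4743 = 0.2119 ≈ 0.21
Pr(exercise) under Q = N(−d₂) = N(-0.21) = 0.4168

0.4168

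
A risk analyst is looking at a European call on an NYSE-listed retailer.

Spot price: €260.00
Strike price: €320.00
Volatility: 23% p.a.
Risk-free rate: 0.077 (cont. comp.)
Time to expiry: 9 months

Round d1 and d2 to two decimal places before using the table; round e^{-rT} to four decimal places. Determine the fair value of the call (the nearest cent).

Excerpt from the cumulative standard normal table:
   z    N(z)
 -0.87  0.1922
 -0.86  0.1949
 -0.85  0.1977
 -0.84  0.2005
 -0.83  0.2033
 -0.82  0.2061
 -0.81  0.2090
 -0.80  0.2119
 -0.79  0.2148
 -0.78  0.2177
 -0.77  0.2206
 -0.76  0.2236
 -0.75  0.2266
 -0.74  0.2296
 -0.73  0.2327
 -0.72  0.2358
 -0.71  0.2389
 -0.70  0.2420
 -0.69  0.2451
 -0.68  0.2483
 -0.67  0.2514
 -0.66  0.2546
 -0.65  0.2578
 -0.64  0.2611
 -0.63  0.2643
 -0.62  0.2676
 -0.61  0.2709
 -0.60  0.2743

€7.31

σ√T = 0.23 × 0.8660 = 0.1992
d₁ = [ln(260/320) + (0.077 + 0.23²/2)·0.75] / 0.1992 = [-0.2076 + 0.0776] / 0.1992 = -0.6529 which rounds to -0.65
d₂ = d₁ − σ√T = -0.6529 − 0.1992 = -0.8521 which rounds to -0.85
exp(−rT) = exp(−0.077·0.75) = 0.9439
C = 260·N(-0.65) − 320·0.9439·N(-0.85) = 260·0.2578 − 320·0.9439·0.1977 = 67.0280 − 59.7149 = 7.3131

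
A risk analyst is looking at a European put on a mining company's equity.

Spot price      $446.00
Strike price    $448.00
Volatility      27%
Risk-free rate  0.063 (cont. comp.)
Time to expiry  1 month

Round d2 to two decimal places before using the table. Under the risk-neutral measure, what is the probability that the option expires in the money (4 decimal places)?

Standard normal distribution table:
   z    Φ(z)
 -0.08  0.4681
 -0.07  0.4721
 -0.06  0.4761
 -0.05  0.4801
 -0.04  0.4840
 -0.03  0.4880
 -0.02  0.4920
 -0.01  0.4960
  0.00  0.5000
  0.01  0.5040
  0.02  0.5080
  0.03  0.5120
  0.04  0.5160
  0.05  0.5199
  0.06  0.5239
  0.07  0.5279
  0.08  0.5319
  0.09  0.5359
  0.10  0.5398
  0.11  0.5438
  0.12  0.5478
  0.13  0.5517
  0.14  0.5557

σ√T = 0.27 × 0.2887 = 0.0779
d₁ = [ln(446/448) + (0.063 + 0.27²/2)·0.08333] / 0.0779 = [-0.0045 + 0.0083] / 0.0779 = 0.0489 ≈ 0.05
d₂ = d₁ − σ√T = 0.0489 − 0.0779 = -0.0290 ≈ -0.03
Risk-neutral Pr[S_T < K] = N(−d₂) = N(0.03) = 0.5120

0.5120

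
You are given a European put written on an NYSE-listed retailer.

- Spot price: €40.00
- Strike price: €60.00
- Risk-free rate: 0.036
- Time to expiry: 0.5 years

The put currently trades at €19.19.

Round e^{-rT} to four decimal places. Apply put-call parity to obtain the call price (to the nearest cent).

€0.26

e^(−rT) = e^(−0.036·0.5) = 0.9822
Put-call parity: C − P = S − K·e^(−rT) = 40 − 60·0.9822 = 40 − 58.9320 = -18.9320
C = P + (C − P) = 19.19 + (-18.9320) = 0.2580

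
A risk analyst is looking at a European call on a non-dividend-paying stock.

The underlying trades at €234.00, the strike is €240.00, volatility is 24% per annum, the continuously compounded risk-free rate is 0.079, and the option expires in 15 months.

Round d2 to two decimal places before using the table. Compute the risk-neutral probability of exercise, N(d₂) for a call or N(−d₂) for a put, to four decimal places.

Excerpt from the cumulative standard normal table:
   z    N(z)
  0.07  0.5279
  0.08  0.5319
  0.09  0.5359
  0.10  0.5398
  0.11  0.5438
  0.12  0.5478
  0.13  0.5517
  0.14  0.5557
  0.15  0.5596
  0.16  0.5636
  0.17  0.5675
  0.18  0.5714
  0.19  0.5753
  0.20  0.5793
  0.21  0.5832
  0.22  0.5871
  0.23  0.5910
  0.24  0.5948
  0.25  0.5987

0.5557

σ√T = 0.24 × 1.1180 = 0.2683
ln(S/K) + (r + σ²/2)T = ln(234/240) + (0.079 + 0.24²/2)·1.25 = -0.0253 + 0.1348 = 0.1094
d₁ = 0.1094 / 0.2683 = 0.4078 which rounds to 0.41
d₂ = d₁ − σ√T = 0.4078 − 0.2683 = 0.1395 which rounds to 0.14
Pr(exercise) under Q = N(d₂) = 0.5557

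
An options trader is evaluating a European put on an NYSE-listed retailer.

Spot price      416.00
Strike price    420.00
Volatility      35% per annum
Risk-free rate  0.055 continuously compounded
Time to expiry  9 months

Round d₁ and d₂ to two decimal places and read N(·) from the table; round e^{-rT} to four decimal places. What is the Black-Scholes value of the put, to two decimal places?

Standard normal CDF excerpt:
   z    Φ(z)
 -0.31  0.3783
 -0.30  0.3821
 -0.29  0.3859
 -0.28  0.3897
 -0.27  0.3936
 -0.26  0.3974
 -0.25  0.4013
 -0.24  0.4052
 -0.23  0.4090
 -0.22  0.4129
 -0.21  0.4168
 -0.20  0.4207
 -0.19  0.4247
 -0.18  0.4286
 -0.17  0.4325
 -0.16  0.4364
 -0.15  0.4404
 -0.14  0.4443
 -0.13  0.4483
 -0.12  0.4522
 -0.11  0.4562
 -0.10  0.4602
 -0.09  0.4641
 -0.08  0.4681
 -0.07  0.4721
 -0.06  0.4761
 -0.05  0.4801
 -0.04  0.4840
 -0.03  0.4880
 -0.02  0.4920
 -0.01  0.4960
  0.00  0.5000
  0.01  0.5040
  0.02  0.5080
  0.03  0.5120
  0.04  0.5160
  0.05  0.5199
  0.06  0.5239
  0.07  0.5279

σ√T = 0.35·√0.75 = 0.3031
d₁ = [ln(416/420) + (0.055 + 0.35²/2)·0.75] / 0.3031 = [-0.0096 + 0.0872] / 0.3031 = 0.2561 which rounds to 0.26
d₂ = d₁ − σ√T = 0.2561 − 0.3031 = -0.0470 which rounds to -0.05
exp(−rT) = exp(−0.055·0.75) = 0.9596
N(−d₂) = N(0.05) = 0.5199;  N(−d₁) = N(-0.26) = 0.3974
P = 420·0.9596·0.5199 − 416·0.3974 = 209.5363 − 165.3184 = 44.2179

44.22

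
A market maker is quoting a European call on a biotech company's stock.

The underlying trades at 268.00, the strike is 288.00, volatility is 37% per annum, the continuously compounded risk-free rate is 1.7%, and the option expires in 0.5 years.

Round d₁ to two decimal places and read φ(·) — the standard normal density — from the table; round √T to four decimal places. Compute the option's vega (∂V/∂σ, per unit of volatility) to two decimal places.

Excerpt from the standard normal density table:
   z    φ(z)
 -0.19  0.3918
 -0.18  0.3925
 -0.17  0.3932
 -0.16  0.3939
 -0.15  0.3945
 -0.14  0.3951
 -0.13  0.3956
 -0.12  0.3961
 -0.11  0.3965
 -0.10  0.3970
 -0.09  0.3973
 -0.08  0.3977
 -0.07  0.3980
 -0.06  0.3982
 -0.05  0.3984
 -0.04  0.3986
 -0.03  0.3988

75.14

σ√T = 0.37·√0.5 = 0.2616
d₁ = [ln(268/288) + (0.017 + ½·0.37²)·0.5] / (σ√T) = (-0.0720 + 0.0427) / 0.2616 = -0.1118 which rounds to -0.11
√T = √0.5 = 0.7071
φ(d₁) = φ(-0.11) = 0.3965
vega = S·φ(d₁)·√T = 268·0.3965·0.7071 = 75.1379
(Vega is the same for a European call and put with the same parameters.)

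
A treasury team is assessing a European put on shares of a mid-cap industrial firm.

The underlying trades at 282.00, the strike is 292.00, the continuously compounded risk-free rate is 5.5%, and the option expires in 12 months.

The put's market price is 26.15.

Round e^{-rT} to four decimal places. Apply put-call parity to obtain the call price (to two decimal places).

e^(−rT) = e^(−0.055·1) = 0.9465
Put-call parity: C − P = S − K·e^(−rT) = 282 − 292·0.9465 = 282 − 276.3780 = 5.6220
C = P + (C − P) = 26.15 + (5.6220) = 31.7720

31.77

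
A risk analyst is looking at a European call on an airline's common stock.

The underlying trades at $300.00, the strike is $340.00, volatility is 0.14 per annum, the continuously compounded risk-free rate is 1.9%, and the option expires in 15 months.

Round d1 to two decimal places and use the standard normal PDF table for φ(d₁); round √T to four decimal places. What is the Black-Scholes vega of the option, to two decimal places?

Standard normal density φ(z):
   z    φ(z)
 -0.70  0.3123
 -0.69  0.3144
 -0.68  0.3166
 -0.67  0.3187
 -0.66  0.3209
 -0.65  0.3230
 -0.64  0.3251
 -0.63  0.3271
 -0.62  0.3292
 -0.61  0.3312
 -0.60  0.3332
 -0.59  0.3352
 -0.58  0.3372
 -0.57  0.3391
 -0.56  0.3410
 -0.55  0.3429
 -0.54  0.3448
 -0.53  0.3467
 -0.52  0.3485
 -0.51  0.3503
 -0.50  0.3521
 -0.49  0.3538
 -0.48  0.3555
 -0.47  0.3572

113.73

σ√T = 0.14·√1.25 = 0.1565
d₁ = [ln(300/340) + (0.019 + 0.14²/2)·1.25] / 0.1565 = [-0.1252 + 0.0360] / 0.1565 = -0.5696 → -0.57
√T = √1.25 = 1.1180
φ(d₁) = φ(-0.57) = 0.3391
vega = S·φ(d₁)·√T = 300·0.3391·1.1180 = 113.7341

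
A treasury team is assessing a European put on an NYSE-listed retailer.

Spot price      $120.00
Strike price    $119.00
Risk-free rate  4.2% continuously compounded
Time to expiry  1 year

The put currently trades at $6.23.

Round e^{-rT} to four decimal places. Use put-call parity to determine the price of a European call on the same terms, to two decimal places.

$12.12

exp(−rT) = exp(−0.042·1) = 0.9589
Put-call parity: C − P = S − K·e^(−rT) = 120 − 119·0.9589 = 120 − 114.1091 = 5.8909
C = P + (C − P) = 6.23 + (5.8909) = 12.1209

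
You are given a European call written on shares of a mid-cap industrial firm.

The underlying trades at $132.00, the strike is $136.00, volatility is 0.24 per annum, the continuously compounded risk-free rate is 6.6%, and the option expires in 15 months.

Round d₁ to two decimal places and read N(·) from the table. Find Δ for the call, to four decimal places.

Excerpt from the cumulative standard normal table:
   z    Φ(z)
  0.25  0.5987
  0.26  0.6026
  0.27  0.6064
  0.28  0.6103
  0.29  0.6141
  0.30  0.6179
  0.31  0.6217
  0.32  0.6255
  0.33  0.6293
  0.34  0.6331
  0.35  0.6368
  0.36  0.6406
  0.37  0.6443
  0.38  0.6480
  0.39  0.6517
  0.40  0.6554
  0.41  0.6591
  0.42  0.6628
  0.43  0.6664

T = 1.25;  σ√T = 0.2683
ln(S/K) + (r + σ²/2)T = ln(132/136) + (0.066 + 0.24²/2)·1.25 = -0.0299 + 0.1185 = 0.0886
d₁ = 0.0886 / 0.2683 = 0.3304 which rounds to 0.33
N(d₁) = N(0.33) = 0.6293
Δ_call = N(d₁) = 0.6293

0.6293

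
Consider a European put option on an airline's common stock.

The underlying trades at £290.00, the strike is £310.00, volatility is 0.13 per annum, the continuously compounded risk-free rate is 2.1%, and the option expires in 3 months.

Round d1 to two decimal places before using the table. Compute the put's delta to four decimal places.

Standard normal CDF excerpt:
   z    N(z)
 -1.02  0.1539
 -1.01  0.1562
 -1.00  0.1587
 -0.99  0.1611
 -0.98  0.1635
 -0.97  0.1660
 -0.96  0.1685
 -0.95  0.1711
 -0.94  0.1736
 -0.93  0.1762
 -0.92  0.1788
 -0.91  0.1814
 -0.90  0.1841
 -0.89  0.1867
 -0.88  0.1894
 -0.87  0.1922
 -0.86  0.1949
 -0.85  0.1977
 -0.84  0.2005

-0.8186

σ√T = 0.13·√0.25 = 0.0650
d₁ = [ln(290/310) + (0.021 + ½·0.13²)·0.25] / (σ√T) = (-0.0667 + 0.0074) / 0.0650 = -0.9128 ≈ -0.91
N(d₁) = N(-0.91) = 0.1814
Δ_put = N(d₁) − 1 = 0.1814 − 1 = -0.8186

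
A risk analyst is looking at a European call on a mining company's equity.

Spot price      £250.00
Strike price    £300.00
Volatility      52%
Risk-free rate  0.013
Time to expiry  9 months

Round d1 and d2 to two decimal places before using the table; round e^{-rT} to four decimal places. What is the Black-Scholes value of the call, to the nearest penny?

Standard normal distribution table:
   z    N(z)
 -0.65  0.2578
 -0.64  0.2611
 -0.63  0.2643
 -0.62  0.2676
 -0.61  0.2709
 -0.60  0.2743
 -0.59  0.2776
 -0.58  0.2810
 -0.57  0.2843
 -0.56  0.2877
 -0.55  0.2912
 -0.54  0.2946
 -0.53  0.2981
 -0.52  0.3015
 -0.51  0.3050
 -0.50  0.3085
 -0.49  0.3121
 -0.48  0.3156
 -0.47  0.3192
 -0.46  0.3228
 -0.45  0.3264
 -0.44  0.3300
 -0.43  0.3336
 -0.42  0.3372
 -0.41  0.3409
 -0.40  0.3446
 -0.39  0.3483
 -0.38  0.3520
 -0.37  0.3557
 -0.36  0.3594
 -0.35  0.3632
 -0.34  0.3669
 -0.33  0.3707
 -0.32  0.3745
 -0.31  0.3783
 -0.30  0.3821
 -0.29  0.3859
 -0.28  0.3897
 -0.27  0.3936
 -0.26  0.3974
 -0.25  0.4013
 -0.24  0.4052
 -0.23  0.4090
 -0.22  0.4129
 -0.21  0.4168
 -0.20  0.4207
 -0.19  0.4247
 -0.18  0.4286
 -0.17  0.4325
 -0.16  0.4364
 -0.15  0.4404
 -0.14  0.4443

£28.62

T = 0.75;  σ√T = 0.4503
ln(S/K) + (r + σ²/2)T = ln(250/300) + (0.013 + 0.52²/2)·0.75 = -0.1823 + 0.1112 = -0.0712
d₁ = -0.0712 / 0.4503 = -0.1580 ≈ -0.16
d₂ = d₁ − σ√T = -0.1580 − 0.4503 = -0.6084 ≈ -0.61
e^(−rT) = e^(−0.013·0.75) = 0.9903
N(d₁) = N(-0.16) = 0.4364;  N(d₂) = N(-0.61) = 0.2709
C = 250·0.4364 − 300·0.9903·0.2709 = 109.1000 − 80.4817 = 28.6183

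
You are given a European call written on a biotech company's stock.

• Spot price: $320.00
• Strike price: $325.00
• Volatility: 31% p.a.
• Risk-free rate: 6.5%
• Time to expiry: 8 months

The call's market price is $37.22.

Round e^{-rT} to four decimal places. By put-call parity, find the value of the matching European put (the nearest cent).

$28.44

exp(−rT) = exp(−0.065·0.6667) = 0.9576
Put-call parity: C − P = S − K·e^(−rT) = 320 − 325·0.9576 = 320 − 311.2200 = 8.7800
P = C − (C − P) = 37.22 − (8.7800) = 28.4400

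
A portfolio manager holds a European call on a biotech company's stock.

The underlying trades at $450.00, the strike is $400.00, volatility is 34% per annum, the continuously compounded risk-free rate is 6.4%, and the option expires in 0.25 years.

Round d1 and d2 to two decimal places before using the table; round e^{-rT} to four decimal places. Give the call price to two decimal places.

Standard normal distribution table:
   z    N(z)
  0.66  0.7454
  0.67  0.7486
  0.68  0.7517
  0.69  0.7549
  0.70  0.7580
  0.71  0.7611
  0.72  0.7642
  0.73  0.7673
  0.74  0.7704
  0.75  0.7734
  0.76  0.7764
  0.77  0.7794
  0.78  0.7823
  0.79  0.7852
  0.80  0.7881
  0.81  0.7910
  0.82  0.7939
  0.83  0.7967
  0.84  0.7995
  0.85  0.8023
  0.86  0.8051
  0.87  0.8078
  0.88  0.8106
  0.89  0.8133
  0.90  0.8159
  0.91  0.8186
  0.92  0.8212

$65.13

T = 0.25;  σ√T = 0.1700
ln(S/K) + (r + σ²/2)T = ln(450/400) + (0.064 + 0.34²/2)·0.25 = 0.1178 + 0.0305 = 0.1482
d₁ = 0.1482 / 0.1700 = 0.8720 ≈ 0.87
d₂ = d₁ − σ√T = 0.8720 − 0.1700 = 0.7020 ≈ 0.70
exp(−rT) = exp(−0.064·0.25) = 0.9841
N(d₁) = N(0.87) = 0.8078;  N(d₂) = N(0.70) = 0.7580
C = 450·0.8078 − 400·0.9841·0.7580 = 363.5100 − 298.3791 = 65.1309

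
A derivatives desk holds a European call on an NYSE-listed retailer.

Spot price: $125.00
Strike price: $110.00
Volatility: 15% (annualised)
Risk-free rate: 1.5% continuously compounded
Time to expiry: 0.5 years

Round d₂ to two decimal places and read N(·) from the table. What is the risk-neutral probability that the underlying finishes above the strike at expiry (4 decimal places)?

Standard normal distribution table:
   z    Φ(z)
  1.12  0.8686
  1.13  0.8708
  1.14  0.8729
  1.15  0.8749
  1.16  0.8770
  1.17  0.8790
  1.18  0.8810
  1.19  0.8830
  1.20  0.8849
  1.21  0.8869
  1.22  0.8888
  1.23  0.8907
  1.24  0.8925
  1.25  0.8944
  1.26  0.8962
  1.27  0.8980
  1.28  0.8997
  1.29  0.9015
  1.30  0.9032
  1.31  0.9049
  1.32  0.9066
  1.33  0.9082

σ√T = 0.15 × 0.7071 = 0.1061
d₁ = [ln(125/110) + (0.015 + 0.15²/2)·0.5] / 0.1061 = [0.1278 + 0.0131] / 0.1061 = 1.3290 ≈ 1.33
d₂ = d₁ − σ√T = 1.3290 − 0.1061 = 1.2229 ≈ 1.22
Risk-neutral Pr[S_T > K] = N(d₂) = N(1.22) = 0.8888

0.8888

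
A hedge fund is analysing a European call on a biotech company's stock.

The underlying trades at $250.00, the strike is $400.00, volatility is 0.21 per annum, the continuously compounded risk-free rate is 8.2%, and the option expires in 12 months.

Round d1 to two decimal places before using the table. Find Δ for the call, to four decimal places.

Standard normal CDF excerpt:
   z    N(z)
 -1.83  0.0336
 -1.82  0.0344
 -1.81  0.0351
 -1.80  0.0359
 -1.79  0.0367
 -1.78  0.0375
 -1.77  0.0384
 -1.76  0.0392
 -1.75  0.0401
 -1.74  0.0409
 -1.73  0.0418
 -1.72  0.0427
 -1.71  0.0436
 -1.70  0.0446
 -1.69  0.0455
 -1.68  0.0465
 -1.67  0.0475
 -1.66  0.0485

T = 1;  σ√T = 0.2100
ln(S/K) + (r + σ²/2)T = ln(250/400) + (0.082 + 0.21²/2)·1 = -0.4700 + 0.1041 = -0.3660
d₁ = -0.3660 / 0.2100 = -1.7426 which rounds to -1.74
N(d₁) = N(-1.74) = 0.0409
Δ_call = N(d₁) = 0.0409

0.0409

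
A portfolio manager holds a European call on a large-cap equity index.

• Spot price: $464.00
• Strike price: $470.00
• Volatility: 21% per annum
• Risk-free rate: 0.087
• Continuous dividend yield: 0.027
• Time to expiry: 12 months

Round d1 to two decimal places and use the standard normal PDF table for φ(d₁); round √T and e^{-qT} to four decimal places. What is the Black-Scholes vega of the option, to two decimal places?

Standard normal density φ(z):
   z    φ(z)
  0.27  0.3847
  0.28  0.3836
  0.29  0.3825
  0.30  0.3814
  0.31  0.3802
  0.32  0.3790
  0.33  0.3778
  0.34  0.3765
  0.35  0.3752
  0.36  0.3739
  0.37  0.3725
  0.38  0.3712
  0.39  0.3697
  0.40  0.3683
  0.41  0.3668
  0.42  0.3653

170.64

σ√T = 0.21·√1 = 0.2100
ln(S/K) + (r − q + σ²/2)T = ln(464/470) + (0.087 − 0.027 + 0.21²/2)·1 = -0.0128 + 0.0820 = 0.0692
d₁ = 0.0692 / 0.2100 = 0.3295 ≈ 0.33
√T = √1 = 1.0000
φ(d₁) = φ(0.33) = 0.3778
e^(−qT) = e^(−0.027·1) = 0.9734
vega = S·e^(−qT)·φ(d₁)·√T = 464·0.9734·0.3778·1.0000 = 170.6362
(The put has the same vega.)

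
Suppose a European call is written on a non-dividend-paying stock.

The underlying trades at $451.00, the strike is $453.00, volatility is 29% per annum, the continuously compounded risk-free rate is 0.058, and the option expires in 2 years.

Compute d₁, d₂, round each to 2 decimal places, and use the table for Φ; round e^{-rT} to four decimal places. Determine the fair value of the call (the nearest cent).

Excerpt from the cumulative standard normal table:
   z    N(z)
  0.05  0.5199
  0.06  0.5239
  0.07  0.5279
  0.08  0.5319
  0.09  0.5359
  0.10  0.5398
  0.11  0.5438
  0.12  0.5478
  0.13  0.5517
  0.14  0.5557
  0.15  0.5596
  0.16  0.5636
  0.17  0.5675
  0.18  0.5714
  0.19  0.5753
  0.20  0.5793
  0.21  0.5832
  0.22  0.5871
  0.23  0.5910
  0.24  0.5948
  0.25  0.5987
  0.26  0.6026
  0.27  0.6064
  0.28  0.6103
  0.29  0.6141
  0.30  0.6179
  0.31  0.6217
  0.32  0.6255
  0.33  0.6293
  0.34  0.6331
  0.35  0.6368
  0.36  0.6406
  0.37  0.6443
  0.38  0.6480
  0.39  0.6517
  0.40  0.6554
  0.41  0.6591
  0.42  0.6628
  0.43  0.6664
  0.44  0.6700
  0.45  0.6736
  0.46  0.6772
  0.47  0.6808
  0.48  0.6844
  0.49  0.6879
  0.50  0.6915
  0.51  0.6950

$95.71

σ√T = 0.29 × 1.4142 = 0.4101
d₁ = [ln(451/453) + (0.058 + ½·0.29²)·2] / (σ√T) = (-0.0044 + 0.2001) / 0.4101 = 0.4771 which rounds to 0.48
d₂ = 0.4771 − 0.4101 = 0.0670 which rounds to 0.07
e^(−rT) = e^(−0.058·2) = 0.8905
N(d₁) = N(0.48) = 0.6844;  N(d₂) = N(0.07) = 0.5279
C = 451·0.6844 − 453·0.8905·0.5279 = 308.6644 − 212.9530 = 95.7114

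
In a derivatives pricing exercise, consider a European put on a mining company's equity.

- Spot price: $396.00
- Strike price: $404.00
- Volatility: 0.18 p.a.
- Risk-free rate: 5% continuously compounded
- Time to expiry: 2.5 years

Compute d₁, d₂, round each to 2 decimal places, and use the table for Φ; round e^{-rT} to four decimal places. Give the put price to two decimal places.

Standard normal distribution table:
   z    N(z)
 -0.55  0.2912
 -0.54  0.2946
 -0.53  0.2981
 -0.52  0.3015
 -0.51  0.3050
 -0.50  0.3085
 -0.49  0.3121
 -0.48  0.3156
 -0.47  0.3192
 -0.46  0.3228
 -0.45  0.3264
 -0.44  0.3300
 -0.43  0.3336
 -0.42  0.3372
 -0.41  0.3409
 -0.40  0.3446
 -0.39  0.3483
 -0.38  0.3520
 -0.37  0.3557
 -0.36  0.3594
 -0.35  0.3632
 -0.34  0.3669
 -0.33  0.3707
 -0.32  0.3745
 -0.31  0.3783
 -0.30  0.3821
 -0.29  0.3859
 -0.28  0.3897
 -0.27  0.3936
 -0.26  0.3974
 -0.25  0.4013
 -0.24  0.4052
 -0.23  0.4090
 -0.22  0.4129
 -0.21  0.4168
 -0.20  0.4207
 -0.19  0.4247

T = 2.5;  σ√T = 0.2846
d₁ = [ln(396/404) + (0.05 + ½·0.18²)·2.5] / (σ√T) = (-0.0200 + 0.1655) / 0.2846 = 0.5112 → 0.51
d₂ = 0.5112 − 0.2846 = 0.2266 → 0.23
e^(−rT) = e^(−0.05·2.5) = 0.8825
P = 404·0.8825·N(-0.23) − 396·N(-0.51) = 404·0.8825·0.4090 − 396·0.3050 = 145.8208 − 120.7800 = 25.0408

$25.04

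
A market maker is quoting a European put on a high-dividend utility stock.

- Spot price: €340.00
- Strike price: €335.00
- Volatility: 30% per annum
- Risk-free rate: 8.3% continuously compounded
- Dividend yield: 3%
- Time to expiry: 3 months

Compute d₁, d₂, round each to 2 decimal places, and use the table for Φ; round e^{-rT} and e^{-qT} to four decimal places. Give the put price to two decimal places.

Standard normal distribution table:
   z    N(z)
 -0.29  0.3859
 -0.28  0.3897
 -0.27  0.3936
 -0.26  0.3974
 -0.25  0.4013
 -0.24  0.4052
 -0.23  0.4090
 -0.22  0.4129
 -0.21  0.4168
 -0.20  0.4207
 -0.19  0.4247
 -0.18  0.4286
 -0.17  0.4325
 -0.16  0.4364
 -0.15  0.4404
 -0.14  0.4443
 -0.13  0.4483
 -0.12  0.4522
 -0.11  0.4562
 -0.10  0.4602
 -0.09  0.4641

T = 0.25;  σ√T = 0.1500
d₁ = [ln(340/335) + (0.083 − 0.03 + ½·0.3²)·0.25] / (σ√T) = (0.0148 + 0.0245) / 0.1500 = 0.2621 ≈ 0.26
d₂ = 0.2621 − 0.1500 = 0.1121 ≈ 0.11
e^(−qT) = e^(−0.03·0.25) = 0.9925;  e^(−rT) = e^(−0.083·0.25) = 0.9795
N(−d₂) = N(-0.11) = 0.4562;  N(−d₁) = N(-0.26) = 0.3974
P = 335·0.9795·0.4562 − 340·0.9925·0.3974 = 149.6940 − 134.1026 = 15.5914

€15.59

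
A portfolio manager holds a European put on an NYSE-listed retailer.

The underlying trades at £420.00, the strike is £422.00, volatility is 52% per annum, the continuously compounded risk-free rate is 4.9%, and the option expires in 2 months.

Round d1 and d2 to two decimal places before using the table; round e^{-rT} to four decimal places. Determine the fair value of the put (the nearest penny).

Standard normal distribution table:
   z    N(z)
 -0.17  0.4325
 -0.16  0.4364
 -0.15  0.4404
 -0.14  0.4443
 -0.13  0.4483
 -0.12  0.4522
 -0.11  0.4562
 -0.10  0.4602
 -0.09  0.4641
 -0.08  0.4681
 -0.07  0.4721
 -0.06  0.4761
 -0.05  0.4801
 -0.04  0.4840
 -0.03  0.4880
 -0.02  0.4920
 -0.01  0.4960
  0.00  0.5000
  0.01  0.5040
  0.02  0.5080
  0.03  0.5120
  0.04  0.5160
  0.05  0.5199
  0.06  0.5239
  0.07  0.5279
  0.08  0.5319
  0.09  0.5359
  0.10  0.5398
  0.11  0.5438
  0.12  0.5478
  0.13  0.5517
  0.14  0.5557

£34.39

σ√T = 0.52 × 0.4082 = 0.2123
d₁ = [ln(420/422) + (0.049 + ½·0.52²)·0.1667] / (σ√T) = (-0.0048 + 0.0307) / 0.2123 = 0.1222 ⇒ 0.12
d₂ = 0.1222 − 0.2123 = -0.0901 ⇒ -0.09
e^(−rT) = e^(−0.049·0.1667) = 0.9919
N(−d₂) = N(0.09) = 0.5359;  N(−d₁) = N(-0.12) = 0.4522
P = 422·0.9919·0.5359 − 420·0.4522 = 224.3180 − 189.9240 = 34.3940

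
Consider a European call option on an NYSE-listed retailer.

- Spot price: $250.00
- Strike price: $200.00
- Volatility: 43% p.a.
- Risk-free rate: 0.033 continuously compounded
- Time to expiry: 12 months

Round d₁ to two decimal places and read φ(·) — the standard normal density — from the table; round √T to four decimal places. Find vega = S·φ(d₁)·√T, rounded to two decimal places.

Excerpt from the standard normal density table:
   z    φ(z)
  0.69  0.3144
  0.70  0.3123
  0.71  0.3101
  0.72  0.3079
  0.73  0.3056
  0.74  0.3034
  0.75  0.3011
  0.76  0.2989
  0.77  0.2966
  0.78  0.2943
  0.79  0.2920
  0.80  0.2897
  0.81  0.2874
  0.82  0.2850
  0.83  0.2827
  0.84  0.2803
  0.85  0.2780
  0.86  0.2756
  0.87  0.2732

σ√T = 0.43·√1 = 0.4300
d₁ = [ln(250/200) + (0.033 + 0.43²/2)·1] / 0.4300 = [0.2231 + 0.1255] / 0.4300 = 0.8107 ⇒ 0.81
√T = √1 = 1.0000
φ(d₁) = φ(0.81) = 0.2874
vega = S·φ(d₁)·√T = 250·0.2874·1.0000 = 71.8500

71.85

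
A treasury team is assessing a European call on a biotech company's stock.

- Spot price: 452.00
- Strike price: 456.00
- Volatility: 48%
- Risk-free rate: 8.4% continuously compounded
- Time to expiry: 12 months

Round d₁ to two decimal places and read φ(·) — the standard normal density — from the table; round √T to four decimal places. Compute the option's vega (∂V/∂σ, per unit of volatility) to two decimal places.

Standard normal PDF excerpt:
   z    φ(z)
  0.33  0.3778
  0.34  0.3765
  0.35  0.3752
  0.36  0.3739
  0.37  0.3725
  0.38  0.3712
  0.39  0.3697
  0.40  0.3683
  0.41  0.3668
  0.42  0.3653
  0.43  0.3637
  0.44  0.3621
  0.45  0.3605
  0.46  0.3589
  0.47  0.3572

166.47

T = 1;  σ√T = 0.4800
ln(S/K) + (r + σ²/2)T = ln(452/456) + (0.084 + 0.48²/2)·1 = -0.0088 + 0.1992 = 0.1904
d₁ = 0.1904 / 0.4800 = 0.3966 → 0.40
√T = √1 = 1.0000
φ(d₁) = φ(0.40) = 0.3683
vega = S·φ(d₁)·√T = 452·0.3683·1.0000 = 166.4716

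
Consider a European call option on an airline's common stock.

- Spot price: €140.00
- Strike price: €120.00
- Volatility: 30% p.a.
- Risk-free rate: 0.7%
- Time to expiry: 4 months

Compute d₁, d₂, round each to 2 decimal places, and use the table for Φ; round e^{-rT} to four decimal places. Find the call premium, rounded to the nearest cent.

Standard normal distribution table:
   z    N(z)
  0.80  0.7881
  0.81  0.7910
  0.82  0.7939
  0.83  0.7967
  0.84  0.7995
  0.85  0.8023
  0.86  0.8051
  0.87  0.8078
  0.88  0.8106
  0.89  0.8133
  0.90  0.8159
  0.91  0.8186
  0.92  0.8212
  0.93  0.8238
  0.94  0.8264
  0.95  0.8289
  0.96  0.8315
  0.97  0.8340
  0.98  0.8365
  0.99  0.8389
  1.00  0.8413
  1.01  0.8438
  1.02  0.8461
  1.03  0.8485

€22.40

σ√T = 0.3·√0.3333 = 0.1732
d₁ = [ln(140/120) + (0.007 + ½·0.3²)·0.3333] / (σ√T) = (0.1542 + 0.0173) / 0.1732 = 0.9901 which rounds to 0.99
d₂ = 0.9901 − 0.1732 = 0.8169 which rounds to 0.82
exp(−rT) = exp(−0.007·0.3333) = 0.9977
C = 140·N(0.99) − 120·0.9977·N(0.82) = 140·0.8389 − 120·0.9977·0.7939 = 117.4460 − 95.0489 = 22.3971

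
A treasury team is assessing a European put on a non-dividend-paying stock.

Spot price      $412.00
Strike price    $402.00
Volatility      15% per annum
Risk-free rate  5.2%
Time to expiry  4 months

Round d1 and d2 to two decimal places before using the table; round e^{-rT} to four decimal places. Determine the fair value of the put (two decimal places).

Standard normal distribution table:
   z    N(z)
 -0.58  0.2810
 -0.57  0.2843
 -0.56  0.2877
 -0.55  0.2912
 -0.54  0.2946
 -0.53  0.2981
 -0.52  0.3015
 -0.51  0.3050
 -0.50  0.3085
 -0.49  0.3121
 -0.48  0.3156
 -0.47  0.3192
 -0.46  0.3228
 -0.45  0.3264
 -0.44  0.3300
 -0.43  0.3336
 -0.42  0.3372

$7.56

T = 0.3333;  σ√T = 0.0866
d₁ = [ln(412/402) + (0.052 + 0.15²/2)·0.3333] / 0.0866 = [0.0246 + 0.0211] / 0.0866 = 0.5272 ≈ 0.53
d₂ = d₁ − σ√T = 0.5272 − 0.0866 = 0.4406 ≈ 0.44
e^(−rT) = e^(−0.052·0.3333) = 0.9828
N(−d₂) = N(-0.44) = 0.3300;  N(−d₁) = N(-0.53) = 0.2981
P = 402·0.9828·0.3300 − 412·0.2981 = 130.3782 − 122.8172 = 7.5610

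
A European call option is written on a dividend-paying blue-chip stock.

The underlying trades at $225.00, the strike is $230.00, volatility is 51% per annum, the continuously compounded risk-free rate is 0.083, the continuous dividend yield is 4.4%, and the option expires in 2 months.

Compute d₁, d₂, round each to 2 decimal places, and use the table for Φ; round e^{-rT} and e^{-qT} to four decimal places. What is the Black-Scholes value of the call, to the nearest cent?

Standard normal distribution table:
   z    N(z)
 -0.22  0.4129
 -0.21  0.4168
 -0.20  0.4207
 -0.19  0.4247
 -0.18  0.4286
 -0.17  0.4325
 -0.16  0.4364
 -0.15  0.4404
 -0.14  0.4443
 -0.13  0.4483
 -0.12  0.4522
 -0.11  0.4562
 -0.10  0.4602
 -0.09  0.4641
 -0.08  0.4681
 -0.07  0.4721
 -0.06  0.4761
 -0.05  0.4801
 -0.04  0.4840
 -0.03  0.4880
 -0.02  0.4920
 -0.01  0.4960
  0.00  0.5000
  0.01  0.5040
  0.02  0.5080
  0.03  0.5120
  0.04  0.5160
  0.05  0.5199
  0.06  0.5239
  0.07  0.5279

$17.13

σ√T = 0.51·√0.1667 = 0.2082
d₁ = [ln(225/230) + (0.083 − 0.044 + 0.51²/2)·0.1667] / 0.2082 = [-0.0220 + 0.0282] / 0.2082 = 0.0298 ≈ 0.03
d₂ = d₁ − σ√T = 0.0298 − 0.2082 = -0.1784 ≈ -0.18
exp(−qT) = exp(−0.044·0.1667) = 0.9927;  exp(−rT) = exp(−0.083·0.1667) = 0.9863
N(d₁) = N(0.03) = 0.5120;  N(d₂) = N(-0.18) = 0.4286
C = 225·0.9927·0.5120 − 230·0.9863·0.4286 = 114.3590 − 97.2275 = 17.1316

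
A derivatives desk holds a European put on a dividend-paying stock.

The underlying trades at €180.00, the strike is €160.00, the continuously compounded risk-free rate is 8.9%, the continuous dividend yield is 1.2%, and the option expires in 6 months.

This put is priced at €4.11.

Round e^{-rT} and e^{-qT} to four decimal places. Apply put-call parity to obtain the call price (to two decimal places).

exp(−qT) = exp(−0.012·0.5) = 0.9940;  exp(−rT) = exp(−0.089·0.5) = 0.9565
Put-call parity: C − P = S·e^(−qT) − K·e^(−rT) = 180·0.9940 − 160·0.9565 = 178.9200 − 153.0400 = 25.8800
C = P + (C − P) = 4.11 + (25.8800) = 29.9900

€29.99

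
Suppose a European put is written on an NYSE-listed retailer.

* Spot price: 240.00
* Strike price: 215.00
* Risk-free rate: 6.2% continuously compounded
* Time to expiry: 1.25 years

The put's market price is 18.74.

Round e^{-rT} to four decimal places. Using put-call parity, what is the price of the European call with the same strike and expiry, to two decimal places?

e^(−rT) = e^(−0.062·1.25) = 0.9254
Put-call parity: C − P = S − K·e^(−rT) = 240 − 215·0.9254 = 240 − 198.9610 = 41.0390
C = P + (C − P) = 18.74 + (41.0390) = 59.7790

59.78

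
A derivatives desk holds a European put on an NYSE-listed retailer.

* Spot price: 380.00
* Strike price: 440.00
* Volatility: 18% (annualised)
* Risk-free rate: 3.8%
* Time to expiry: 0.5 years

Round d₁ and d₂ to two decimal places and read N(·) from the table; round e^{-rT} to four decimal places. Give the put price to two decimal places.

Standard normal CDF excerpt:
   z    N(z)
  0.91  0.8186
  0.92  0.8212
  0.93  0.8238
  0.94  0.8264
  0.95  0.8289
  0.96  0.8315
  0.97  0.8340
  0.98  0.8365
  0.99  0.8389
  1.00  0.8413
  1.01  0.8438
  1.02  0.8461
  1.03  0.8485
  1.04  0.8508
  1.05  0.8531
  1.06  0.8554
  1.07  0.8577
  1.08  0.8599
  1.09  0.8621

56.26

σ√T = 0.18·√0.5 = 0.1273
d₁ = [ln(380/440) + (0.038 + 0.18²/2)·0.5] / 0.1273 = [-0.1466 + 0.0271] / 0.1273 = -0.9389 ≈ -0.94
d₂ = d₁ − σ√T = -0.9389 − 0.1273 = -1.0662 ≈ -1.07
e^(−rT) = e^(−0.038·0.5) = 0.9812
P = 440·0.9812·N(1.07) − 380·N(0.94) = 440·0.9812·0.8577 − 380·0.8264 = 370.2931 − 314.0320 = 56.2611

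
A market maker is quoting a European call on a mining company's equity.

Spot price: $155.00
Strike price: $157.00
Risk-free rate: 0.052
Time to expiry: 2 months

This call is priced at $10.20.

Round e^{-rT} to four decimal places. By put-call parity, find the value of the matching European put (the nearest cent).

$10.85

e^(−rT) = e^(−0.052·0.1667) = 0.9914
Put-call parity: C − P = S − K·e^(−rT) = 155 − 157·0.9914 = 155 − 155.6498 = -0.6498
P = C − (C − P) = 10.20 − (-0.6498) = 10.8498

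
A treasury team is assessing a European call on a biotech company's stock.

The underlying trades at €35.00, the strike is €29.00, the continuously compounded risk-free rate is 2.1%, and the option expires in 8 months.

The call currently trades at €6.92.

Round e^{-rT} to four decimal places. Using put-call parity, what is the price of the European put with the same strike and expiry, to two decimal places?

€0.52

e^(−rT) = e^(−0.021·0.6667) = 0.9861
Put-call parity: C − P = S − K·e^(−rT) = 35 − 29·0.9861 = 35 − 28.5969 = 6.4031
P = C − (C − P) = 6.92 − (6.4031) = 0.5169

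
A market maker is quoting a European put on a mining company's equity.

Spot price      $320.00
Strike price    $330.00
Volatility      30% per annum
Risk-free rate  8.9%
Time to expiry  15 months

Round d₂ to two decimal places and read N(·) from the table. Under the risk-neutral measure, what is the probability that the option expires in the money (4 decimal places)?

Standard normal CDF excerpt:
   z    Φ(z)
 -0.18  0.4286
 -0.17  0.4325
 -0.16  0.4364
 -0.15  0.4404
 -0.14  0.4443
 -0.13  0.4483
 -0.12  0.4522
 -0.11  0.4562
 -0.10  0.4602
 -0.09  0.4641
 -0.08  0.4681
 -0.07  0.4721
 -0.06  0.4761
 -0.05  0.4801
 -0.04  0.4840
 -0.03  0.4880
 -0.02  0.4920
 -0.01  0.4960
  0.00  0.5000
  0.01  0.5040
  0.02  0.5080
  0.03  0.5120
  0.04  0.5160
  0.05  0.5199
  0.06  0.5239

0.4721

σ√T = 0.3·√1.25 = 0.3354
d₁ = [ln(320/330) + (0.089 + 0.3²/2)·1.25] / 0.3354 = [-0.0308 + 0.1675] / 0.3354 = 0.4076 which rounds to 0.41
d₂ = d₁ − σ√T = 0.4076 − 0.3354 = 0.0722 which rounds to 0.07
Risk-neutral Pr[S_T < K] = N(−d₂) = N(-0.07) = 0.4721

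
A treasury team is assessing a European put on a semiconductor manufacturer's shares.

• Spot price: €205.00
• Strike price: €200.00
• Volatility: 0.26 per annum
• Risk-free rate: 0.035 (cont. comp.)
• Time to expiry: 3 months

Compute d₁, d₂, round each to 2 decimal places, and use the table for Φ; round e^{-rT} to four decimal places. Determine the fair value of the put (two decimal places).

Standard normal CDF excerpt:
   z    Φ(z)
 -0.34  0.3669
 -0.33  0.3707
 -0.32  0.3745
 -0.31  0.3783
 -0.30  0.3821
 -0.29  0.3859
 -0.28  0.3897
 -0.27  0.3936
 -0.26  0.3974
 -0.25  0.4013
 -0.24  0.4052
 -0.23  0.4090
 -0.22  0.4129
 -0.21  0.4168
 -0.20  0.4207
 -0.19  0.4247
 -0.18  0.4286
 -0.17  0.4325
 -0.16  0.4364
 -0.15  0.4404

€7.43

σ√T = 0.26 × 0.5000 = 0.1300
ln(S/K) + (r + σ²/2)T = ln(205/200) + (0.035 + 0.26²/2)·0.25 = 0.0247 + 0.0172 = 0.0419
d₁ = 0.0419 / 0.1300 = 0.3223 which rounds to 0.32
d₂ = d₁ − σ√T = 0.3223 − 0.1300 = 0.1923 which rounds to 0.19
e^(−rT) = e^(−0.035·0.25) = 0.9913
N(−d₂) = N(-0.19) = 0.4247;  N(−d₁) = N(-0.32) = 0.3745
P = 200·0.9913·0.4247 − 205·0.3745 = 84.2010 − 76.7725 = 7.4285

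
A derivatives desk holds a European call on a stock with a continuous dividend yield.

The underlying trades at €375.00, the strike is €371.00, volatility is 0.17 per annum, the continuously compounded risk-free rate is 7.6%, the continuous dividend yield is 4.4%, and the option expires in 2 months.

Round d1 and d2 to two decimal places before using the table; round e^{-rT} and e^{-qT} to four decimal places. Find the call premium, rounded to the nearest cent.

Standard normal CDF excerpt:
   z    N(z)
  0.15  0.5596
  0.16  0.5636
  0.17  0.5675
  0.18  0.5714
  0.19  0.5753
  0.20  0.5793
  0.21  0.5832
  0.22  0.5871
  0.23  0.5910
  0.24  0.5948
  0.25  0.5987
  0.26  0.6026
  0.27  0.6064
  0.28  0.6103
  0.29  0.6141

σ√T = 0.17 × 0.4082 = 0.0694
d₁ = [ln(375/371) + (0.076 − 0.044 + 0.17²/2)·0.1667] / 0.0694 = [0.0107 + 0.0077] / 0.0694 = 0.2661 ≈ 0.27
d₂ = d₁ − σ√T = 0.2661 − 0.0694 = 0.1967 ≈ 0.20
e^(−qT) = e^(−0.044·0.1667) = 0.9927;  e^(−rT) = e^(−0.076·0.1667) = 0.9874
N(d₁) = N(0.27) = 0.6064;  N(d₂) = N(0.20) = 0.5793
C = 375·0.9927·0.6064 − 371·0.9874·0.5793 = 225.7400 − 212.2123 = 13.5277

€13.53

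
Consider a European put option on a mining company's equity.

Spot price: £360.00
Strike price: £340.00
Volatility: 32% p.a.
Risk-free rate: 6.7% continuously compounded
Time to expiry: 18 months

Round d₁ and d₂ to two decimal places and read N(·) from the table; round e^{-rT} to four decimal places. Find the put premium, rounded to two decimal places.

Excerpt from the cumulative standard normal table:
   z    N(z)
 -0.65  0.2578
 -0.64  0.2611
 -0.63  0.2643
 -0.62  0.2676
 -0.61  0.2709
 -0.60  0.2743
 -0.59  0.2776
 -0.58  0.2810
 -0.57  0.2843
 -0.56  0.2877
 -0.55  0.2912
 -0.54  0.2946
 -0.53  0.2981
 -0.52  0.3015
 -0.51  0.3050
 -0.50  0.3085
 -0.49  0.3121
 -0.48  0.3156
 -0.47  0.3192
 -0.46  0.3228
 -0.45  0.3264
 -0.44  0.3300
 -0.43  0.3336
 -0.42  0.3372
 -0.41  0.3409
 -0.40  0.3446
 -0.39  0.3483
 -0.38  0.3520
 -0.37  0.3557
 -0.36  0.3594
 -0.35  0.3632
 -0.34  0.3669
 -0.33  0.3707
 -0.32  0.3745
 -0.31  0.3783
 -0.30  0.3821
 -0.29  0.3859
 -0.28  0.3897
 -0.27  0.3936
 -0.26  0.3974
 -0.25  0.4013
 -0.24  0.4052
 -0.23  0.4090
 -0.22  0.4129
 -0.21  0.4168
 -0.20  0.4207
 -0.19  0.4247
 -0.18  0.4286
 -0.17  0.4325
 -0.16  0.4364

σ√T = 0.32·√1.5 = 0.3919
d₁ = [ln(360/340) + (0.067 + ½·0.32²)·1.5] / (σ√T) = (0.0572 + 0.1773) / 0.3919 = 0.5982 which rounds to 0.60
d₂ = 0.5982 − 0.3919 = 0.2063 which rounds to 0.21
exp(−rT) = exp(−0.067·1.5) = 0.9044
P = 340·0.9044·N(-0.21) − 360·N(-0.60) = 340·0.9044·0.4168 − 360·0.2743 = 128.1643 − 98.7480 = 29.4163

£29.42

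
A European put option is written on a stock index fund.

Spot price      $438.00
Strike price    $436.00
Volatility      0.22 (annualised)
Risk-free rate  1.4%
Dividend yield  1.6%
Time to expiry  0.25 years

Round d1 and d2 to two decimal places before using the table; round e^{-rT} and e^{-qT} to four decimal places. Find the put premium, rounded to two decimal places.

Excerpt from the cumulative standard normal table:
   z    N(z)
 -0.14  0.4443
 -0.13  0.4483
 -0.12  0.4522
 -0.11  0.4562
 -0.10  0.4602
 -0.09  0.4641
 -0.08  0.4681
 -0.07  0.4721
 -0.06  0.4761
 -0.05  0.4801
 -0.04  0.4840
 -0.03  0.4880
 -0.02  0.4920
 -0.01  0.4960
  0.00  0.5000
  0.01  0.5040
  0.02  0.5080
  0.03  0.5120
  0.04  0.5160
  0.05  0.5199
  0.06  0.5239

$18.25

T = 0.25;  σ√T = 0.1100
ln(S/K) + (r − q + σ²/2)T = ln(438/436) + (0.014 − 0.016 + 0.22²/2)·0.25 = 0.0046 + 0.0055 = 0.0101
d₁ = 0.0101 / 0.1100 = 0.0921 ⇒ 0.09
d₂ = d₁ − σ√T = 0.0921 − 0.1100 = -0.0179 ⇒ -0.02
exp(−qT) = exp(−0.016·0.25) = 0.9960;  exp(−rT) = exp(−0.014·0.25) = 0.9965
P = 436·0.9965·N(0.02) − 438·0.9960·N(-0.09) = 436·0.9965·0.5080 − 438·0.9960·0.4641 = 220.7128 − 202.4627 = 18.2501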